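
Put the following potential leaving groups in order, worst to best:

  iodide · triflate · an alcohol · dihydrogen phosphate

Rank by basicity of the departing species: weakest base leaves most easily.
triflate: pKₐ(CF₃SO₃H (triflic acid)) ≈ -14
iodide: pKₐ(HI) ≈ -10
an alcohol: pKₐ(R'OH₂⁺) ≈ -2.4
dihydrogen phosphate: pKₐ(H₃PO₄) ≈ 2.1
The question asks for worst first, so the sequence is read in increasing leaving-group ability.

dihydrogen phosphate < an alcohol < iodide < triflate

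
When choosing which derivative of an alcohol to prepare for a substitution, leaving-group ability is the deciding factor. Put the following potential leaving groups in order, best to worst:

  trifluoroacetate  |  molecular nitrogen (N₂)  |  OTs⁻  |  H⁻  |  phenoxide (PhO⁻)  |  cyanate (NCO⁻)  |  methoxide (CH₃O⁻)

The more stable X⁻ (or X) is on its own — i.e. the weaker a base it is — the better a leaving group it makes.
molecular nitrogen (N₂): no meaningful conjugate acid; N₂ departs as an exceptionally stable neutral molecule
OTs⁻: pKₐ(p-CH₃C₆H₄SO₃H (TsOH)) ≈ -2.8 — resonance-delocalised arenesulfonate
trifluoroacetate: pKₐ(CF₃COOH) ≈ 0.2
cyanate (NCO⁻): pKₐ(HOCN) ≈ 3.5 — resonance between N and O
phenoxide (PhO⁻): pKₐ(C₆H₅OH (phenol)) ≈ 10 — resonance into the ring helps, but still a poor LG
methoxide (CH₃O⁻): pKₐ(CH₃OH) ≈ 15.5
H⁻: pKₐ(H₂) ≈ 36

molecular nitrogen (N₂) > OTs⁻ > trifluoroacetate > cyanate (NCO⁻) > phenoxide (PhO⁻) > methoxide (CH₃O⁻) > H⁻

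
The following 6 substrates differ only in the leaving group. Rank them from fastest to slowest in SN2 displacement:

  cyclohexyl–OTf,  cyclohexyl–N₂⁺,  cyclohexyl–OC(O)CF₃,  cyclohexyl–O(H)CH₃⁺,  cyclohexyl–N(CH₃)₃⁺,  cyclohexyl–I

cyclohexyl–N₂⁺ > cyclohexyl–OTf > cyclohexyl–I > cyclohexyl–O(H)CH₃⁺ > cyclohexyl–OC(O)CF₃ > cyclohexyl–N(CH₃)₃⁺

Identical carbon frameworks mean the comparison reduces to leaving-group quality.
Rank by basicity of the departing species: weakest base leaves most easily.
cyclohexyl–N₂⁺ loses N₂: no meaningful conjugate acid; N₂ departs as an exceptionally stable neutral molecule
cyclohexyl–OTf loses OTf⁻: pKₐ(CF₃SO₃H (triflic acid)) ≈ -14
cyclohexyl–I loses I⁻: pKₐ(HI) ≈ -10
cyclohexyl–O(H)CH₃⁺ loses R'OH: pKₐ(R'OH₂⁺) ≈ -2.4
cyclohexyl–OC(O)CF₃ loses CF₃COO⁻: pKₐ(CF₃COOH) ≈ 0.2
cyclohexyl–N(CH₃)₃⁺ loses NR'₃: pKₐ(R'₃NH⁺) ≈ 10.7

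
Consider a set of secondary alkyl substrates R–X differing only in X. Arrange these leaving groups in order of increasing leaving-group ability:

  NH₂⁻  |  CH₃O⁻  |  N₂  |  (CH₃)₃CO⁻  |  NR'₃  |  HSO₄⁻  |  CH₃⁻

CH₃⁻ < NH₂⁻ < (CH₃)₃CO⁻ < CH₃O⁻ < NR'₃ < HSO₄⁻ < N₂

Rank by basicity of the departing species: weakest base leaves most easily.
N₂: no meaningful conjugate acid; N₂ departs as an exceptionally stable neutral molecule
HSO₄⁻: pKₐ(H₂SO₄) ≈ -3 — conjugate base of a strong mineral acid
NR'₃: pKₐ(R'₃NH⁺) ≈ 10.7 — neutral but still a fairly strong base; Hofmann-elimination LG
CH₃O⁻: pKₐ(CH₃OH) ≈ 15.5 — strong base; alkoxides do not leave unassisted
(CH₃)₃CO⁻: pKₐ(t-BuOH) ≈ 18
NH₂⁻: pKₐ(NH₃) ≈ 38 — extremely strong base; never a leaving group
CH₃⁻: pKₐ(CH₄) ≈ 48 — unstabilised carbanion; the worst conceivable leaving group
Listed from poorest to best leaving group as asked.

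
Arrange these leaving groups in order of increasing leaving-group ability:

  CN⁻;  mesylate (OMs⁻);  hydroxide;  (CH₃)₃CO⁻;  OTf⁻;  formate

OTf⁻: pKₐ(CF₃SO₃H (triflic acid)) ≈ -14
mesylate (OMs⁻): pKₐ(CH₃SO₃H (MsOH)) ≈ -1.9
formate: pKₐ(HCOOH) ≈ 3.8
CN⁻: pKₐ(HCN) ≈ 9.2
hydroxide: pKₐ(H₂O) ≈ 15.7
(CH₃)₃CO⁻: pKₐ(t-BuOH) ≈ 18
Reversing gives the worst-to-best order requested.

(CH₃)₃CO⁻ < hydroxide < CN⁻ < formate < mesylate (OMs⁻) < OTf⁻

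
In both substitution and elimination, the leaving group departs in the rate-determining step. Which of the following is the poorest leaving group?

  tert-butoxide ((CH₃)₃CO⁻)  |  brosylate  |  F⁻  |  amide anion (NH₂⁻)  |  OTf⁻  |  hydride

Rank by basicity of the departing species: weakest base leaves most easily.
OTf⁻: pKₐ(CF₃SO₃H (triflic acid)) ≈ -14
brosylate: pKₐ(p-BrC₆H₄SO₃H) ≈ -2.8
F⁻: pKₐ(HF) ≈ 3.2
tert-butoxide ((CH₃)₃CO⁻): pKₐ(t-BuOH) ≈ 18
hydride: pKₐ(H₂) ≈ 36
amide anion (NH₂⁻): pKₐ(NH₃) ≈ 38

amide anion (NH₂⁻)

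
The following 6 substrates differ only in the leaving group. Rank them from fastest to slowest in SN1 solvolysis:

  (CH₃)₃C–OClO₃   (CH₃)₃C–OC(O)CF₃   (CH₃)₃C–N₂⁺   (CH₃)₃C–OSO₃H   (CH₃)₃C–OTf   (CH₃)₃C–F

Same R in every case — rank the leaving groups.
The more stable X⁻ (or X) is on its own — i.e. the weaker a base it is — the better a leaving group it makes.
(CH₃)₃C–N₂⁺ loses N₂: no meaningful conjugate acid; N₂ departs as an exceptionally stable neutral molecule
(CH₃)₃C–OTf loses OTf⁻: pKₐ(CF₃SO₃H (triflic acid)) ≈ -14
(CH₃)₃C–OClO₃ loses ClO₄⁻: pKₐ(HClO₄) ≈ -10
(CH₃)₃C–OSO₃H loses HSO₄⁻: pKₐ(H₂SO₄) ≈ -3
(CH₃)₃C–OC(O)CF₃ loses CF₃COO⁻: pKₐ(CF₃COOH) ≈ 0.2
(CH₃)₃C–F loses F⁻: pKₐ(HF) ≈ 3.2

(CH₃)₃C–N₂⁺ > (CH₃)₃C–OTf > (CH₃)₃C–OClO₃ > (CH₃)₃C–OSO₃H > (CH₃)₃C–OC(O)CF₃ > (CH₃)₃C–F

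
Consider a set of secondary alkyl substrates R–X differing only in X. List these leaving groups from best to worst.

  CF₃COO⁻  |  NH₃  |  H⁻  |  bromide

bromide: pKₐ(HBr) ≈ -9
CF₃COO⁻: pKₐ(CF₃COOH) ≈ 0.2
NH₃: pKₐ(NH₄⁺) ≈ 9.2
H⁻: pKₐ(H₂) ≈ 36

bromide > CF₃COO⁻ > NH₃ > H⁻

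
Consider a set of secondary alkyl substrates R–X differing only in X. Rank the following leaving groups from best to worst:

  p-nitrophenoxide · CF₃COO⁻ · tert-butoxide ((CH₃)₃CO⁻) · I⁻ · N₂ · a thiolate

N₂: no meaningful conjugate acid; N₂ departs as an exceptionally stable neutral molecule
I⁻: pKₐ(HI) ≈ -10
CF₃COO⁻: pKₐ(CF₃COOH) ≈ 0.2 — strongly electron-withdrawing CF₃ stabilises the carboxylate
p-nitrophenoxide: pKₐ(p-nitrophenol) ≈ 7.2 — nitro group delocalises the charge; the classic chromogenic LG
a thiolate: pKₐ(RSH (a thiol)) ≈ 10.5
tert-butoxide ((CH₃)₃CO⁻): pKₐ(t-BuOH) ≈ 18 — bulky, strongly basic alkoxide

N₂ > I⁻ > CF₃COO⁻ > p-nitrophenoxide > a thiolate > tert-butoxide ((CH₃)₃CO⁻)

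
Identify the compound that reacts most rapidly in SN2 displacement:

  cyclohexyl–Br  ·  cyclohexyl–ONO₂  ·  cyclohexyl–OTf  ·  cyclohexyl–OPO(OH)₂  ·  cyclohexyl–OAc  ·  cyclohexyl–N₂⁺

Identical carbon frameworks mean the comparison reduces to leaving-group quality.
The more stable X⁻ (or X) is on its own — i.e. the weaker a base it is — the better a leaving group it makes.
cyclohexyl–N₂⁺ loses N₂: no meaningful conjugate acid; N₂ departs as an exceptionally stable neutral molecule
cyclohexyl–OTf loses OTf⁻: pKₐ(CF₃SO₃H (triflic acid)) ≈ -14
cyclohexyl–Br loses Br⁻: pKₐ(HBr) ≈ -9
cyclohexyl–ONO₂ loses NO₃⁻: pKₐ(HNO₃) ≈ -1.3
cyclohexyl–OPO(OH)₂ loses H₂PO₄⁻: pKₐ(H₃PO₄) ≈ 2.1
cyclohexyl–OAc loses AcO⁻: pKₐ(CH₃COOH) ≈ 4.8

cyclohexyl–N₂⁺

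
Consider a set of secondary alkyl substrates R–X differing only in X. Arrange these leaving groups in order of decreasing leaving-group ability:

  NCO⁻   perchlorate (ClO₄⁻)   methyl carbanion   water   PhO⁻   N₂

N₂ > perchlorate (ClO₄⁻) > water > NCO⁻ > PhO⁻ > methyl carbanion

Rank by basicity of the departing species: weakest base leaves most easily.
N₂: no meaningful conjugate acid; N₂ departs as an exceptionally stable neutral molecule
perchlorate (ClO₄⁻): pKₐ(HClO₄) ≈ -10 — extremely weak base; rarely used for safety reasons
water: pKₐ(H₃O⁺) ≈ -1.7
NCO⁻: pKₐ(HOCN) ≈ 3.5
PhO⁻: pKₐ(C₆H₅OH (phenol)) ≈ 10
methyl carbanion: pKₐ(CH₄) ≈ 48 — unstabilised carbanion; the worst conceivable leaving group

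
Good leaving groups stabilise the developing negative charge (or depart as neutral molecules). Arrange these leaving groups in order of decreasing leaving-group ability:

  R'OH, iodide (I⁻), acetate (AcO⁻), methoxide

iodide (I⁻) > R'OH > acetate (AcO⁻) > methoxide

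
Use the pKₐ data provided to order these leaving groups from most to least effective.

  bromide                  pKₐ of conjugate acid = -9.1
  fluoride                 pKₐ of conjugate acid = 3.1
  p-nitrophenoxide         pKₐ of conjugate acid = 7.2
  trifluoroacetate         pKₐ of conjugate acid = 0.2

bromide > trifluoroacetate > fluoride > p-nitrophenoxide

Lower conjugate-acid pKₐ ⇒ weaker base ⇒ better leaving group.
Sorting by the given values: bromide (-9.1), trifluoroacetate (0.2), fluoride (3.1), p-nitrophenoxide (7.2).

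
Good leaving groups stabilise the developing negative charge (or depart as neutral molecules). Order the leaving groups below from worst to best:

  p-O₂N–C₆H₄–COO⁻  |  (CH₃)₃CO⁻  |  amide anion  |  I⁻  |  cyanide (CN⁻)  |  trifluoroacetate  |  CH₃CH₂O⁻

A good leaving group is a weak base: the lower the pKₐ of its conjugate acid, the more readily it departs.
I⁻: pKₐ(HI) ≈ -10
trifluoroacetate: pKₐ(CF₃COOH) ≈ 0.2
p-O₂N–C₆H₄–COO⁻: pKₐ(p-nitrobenzoic acid) ≈ 3.4
cyanide (CN⁻): pKₐ(HCN) ≈ 9.2
CH₃CH₂O⁻: pKₐ(CH₃CH₂OH) ≈ 16
(CH₃)₃CO⁻: pKₐ(t-BuOH) ≈ 18
amide anion: pKₐ(NH₃) ≈ 38
Reversing gives the worst-to-best order requested.

amide anion < (CH₃)₃CO⁻ < CH₃CH₂O⁻ < cyanide (CN⁻) < p-O₂N–C₆H₄–COO⁻ < trifluoroacetate < I⁻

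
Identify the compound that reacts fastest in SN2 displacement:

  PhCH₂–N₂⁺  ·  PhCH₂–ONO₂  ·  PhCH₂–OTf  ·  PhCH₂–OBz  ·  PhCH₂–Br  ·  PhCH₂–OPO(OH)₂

The skeletons are identical, so relative rate is governed entirely by leaving-group ability.
Rank by basicity of the departing species: weakest base leaves most easily.
PhCH₂–N₂⁺ loses N₂: no meaningful conjugate acid; N₂ departs as an exceptionally stable neutral molecule
PhCH₂–OTf loses OTf⁻: pKₐ(CF₃SO₃H (triflic acid)) ≈ -14
PhCH₂–Br loses Br⁻: pKₐ(HBr) ≈ -9
PhCH₂–ONO₂ loses NO₃⁻: pKₐ(HNO₃) ≈ -1.3
PhCH₂–OPO(OH)₂ loses H₂PO₄⁻: pKₐ(H₃PO₄) ≈ 2.1
PhCH₂–OBz loses PhCOO⁻: pKₐ(C₆H₅COOH) ≈ 4.2

PhCH₂–N₂⁺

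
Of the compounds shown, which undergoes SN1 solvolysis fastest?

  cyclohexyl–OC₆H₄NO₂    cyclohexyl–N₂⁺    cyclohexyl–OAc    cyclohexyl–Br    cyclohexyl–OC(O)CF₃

cyclohexyl–N₂⁺

Identical carbon frameworks mean the comparison reduces to leaving-group quality.
Leaving-group ability tracks the stability of the departed species; conjugate-acid pKₐ is the usual yardstick (lower pKₐ → better LG).
cyclohexyl–N₂⁺ loses N₂: no meaningful conjugate acid; N₂ departs as an exceptionally stable neutral molecule
cyclohexyl–Br loses Br⁻: pKₐ(HBr) ≈ -9
cyclohexyl–OC(O)CF₃ loses CF₃COO⁻: pKₐ(CF₃COOH) ≈ 0.2
cyclohexyl–OAc loses AcO⁻: pKₐ(CH₃COOH) ≈ 4.8
cyclohexyl–OC₆H₄NO₂ loses p-O₂N–C₆H₄–O⁻: pKₐ(p-nitrophenol) ≈ 7.2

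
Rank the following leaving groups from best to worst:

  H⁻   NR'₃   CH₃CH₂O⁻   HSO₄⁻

The more stable X⁻ (or X) is on its own — i.e. the weaker a base it is — the better a leaving group it makes.
HSO₄⁻: pKₐ(H₂SO₄) ≈ -3 — conjugate base of a strong mineral acid
NR'₃: pKₐ(R'₃NH⁺) ≈ 10.7 — neutral but still a fairly strong base; Hofmann-elimination LG
CH₃CH₂O⁻: pKₐ(CH₃CH₂OH) ≈ 16
H⁻: pKₐ(H₂) ≈ 36 — extremely strong base; leaves only in special hydride-transfer contexts

HSO₄⁻ > NR'₃ > CH₃CH₂O⁻ > H⁻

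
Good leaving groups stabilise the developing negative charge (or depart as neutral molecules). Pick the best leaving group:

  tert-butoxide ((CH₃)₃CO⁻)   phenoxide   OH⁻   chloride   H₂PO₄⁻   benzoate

Leaving-group ability tracks the stability of the departed species; conjugate-acid pKₐ is the usual yardstick (lower pKₐ → better LG).
chloride: pKₐ(HCl) ≈ -7
H₂PO₄⁻: pKₐ(H₃PO₄) ≈ 2.1
benzoate: pKₐ(C₆H₅COOH) ≈ 4.2
phenoxide: pKₐ(C₆H₅OH (phenol)) ≈ 10
OH⁻: pKₐ(H₂O) ≈ 15.7
tert-butoxide ((CH₃)₃CO⁻): pKₐ(t-BuOH) ≈ 18

chloride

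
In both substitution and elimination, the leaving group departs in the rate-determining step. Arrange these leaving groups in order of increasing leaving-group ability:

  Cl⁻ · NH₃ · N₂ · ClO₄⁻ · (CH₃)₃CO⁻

A good leaving group is a weak base: the lower the pKₐ of its conjugate acid, the more readily it departs.
N₂: no meaningful conjugate acid; N₂ departs as an exceptionally stable neutral molecule
ClO₄⁻: pKₐ(HClO₄) ≈ -10
Cl⁻: pKₐ(HCl) ≈ -7
NH₃: pKₐ(NH₄⁺) ≈ 9.2
(CH₃)₃CO⁻: pKₐ(t-BuOH) ≈ 18
Listed from poorest to best leaving group as asked.

(CH₃)₃CO⁻ < NH₃ < Cl⁻ < ClO₄⁻ < N₂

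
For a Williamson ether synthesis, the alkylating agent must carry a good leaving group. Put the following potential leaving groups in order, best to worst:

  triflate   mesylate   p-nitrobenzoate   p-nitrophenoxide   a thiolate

triflate > mesylate > p-nitrobenzoate > p-nitrophenoxide > a thiolate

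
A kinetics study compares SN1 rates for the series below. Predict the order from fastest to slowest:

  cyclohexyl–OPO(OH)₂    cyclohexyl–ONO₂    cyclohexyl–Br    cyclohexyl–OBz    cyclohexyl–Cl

Identical carbon frameworks mean the comparison reduces to leaving-group quality.
Rank by basicity of the departing species: weakest base leaves most easily.
cyclohexyl–Br loses Br⁻: pKₐ(HBr) ≈ -9
cyclohexyl–Cl loses Cl⁻: pKₐ(HCl) ≈ -7
cyclohexyl–ONO₂ loses NO₃⁻: pKₐ(HNO₃) ≈ -1.3
cyclohexyl–OPO(OH)₂ loses H₂PO₄⁻: pKₐ(H₃PO₄) ≈ 2.1
cyclohexyl–OBz loses PhCOO⁻: pKₐ(C₆H₅COOH) ≈ 4.2

cyclohexyl–Br > cyclohexyl–Cl > cyclohexyl–ONO₂ > cyclohexyl–OPO(OH)₂ > cyclohexyl–OBz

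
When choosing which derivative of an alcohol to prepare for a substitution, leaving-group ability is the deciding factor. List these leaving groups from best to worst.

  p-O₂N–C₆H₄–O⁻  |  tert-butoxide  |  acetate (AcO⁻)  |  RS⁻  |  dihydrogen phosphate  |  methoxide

Rank by basicity of the departing species: weakest base leaves most easily.
dihydrogen phosphate: pKₐ(H₃PO₄) ≈ 2.1
acetate (AcO⁻): pKₐ(CH₃COOH) ≈ 4.8
p-O₂N–C₆H₄–O⁻: pKₐ(p-nitrophenol) ≈ 7.2 — nitro group delocalises the charge; the classic chromogenic LG
RS⁻: pKₐ(RSH (a thiol)) ≈ 10.5 — moderately basic; rarely leaves without activation
methoxide: pKₐ(CH₃OH) ≈ 15.5 — strong base; alkoxides do not leave unassisted
tert-butoxide: pKₐ(t-BuOH) ≈ 18 — bulky, strongly basic alkoxide

dihydrogen phosphate > acetate (AcO⁻) > p-O₂N–C₆H₄–O⁻ > RS⁻ > methoxide > tert-butoxide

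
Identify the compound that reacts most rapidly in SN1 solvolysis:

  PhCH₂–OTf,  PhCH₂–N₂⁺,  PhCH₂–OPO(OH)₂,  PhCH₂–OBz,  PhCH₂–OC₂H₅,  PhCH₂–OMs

Identical carbon frameworks mean the comparison reduces to leaving-group quality.
Leaving-group ability tracks the stability of the departed species; conjugate-acid pKₐ is the usual yardstick (lower pKₐ → better LG).
PhCH₂–N₂⁺ loses N₂: no meaningful conjugate acid; N₂ departs as an exceptionally stable neutral molecule
PhCH₂–OTf loses OTf⁻: pKₐ(CF₃SO₃H (triflic acid)) ≈ -14
PhCH₂–OMs loses OMs⁻: pKₐ(CH₃SO₃H (MsOH)) ≈ -1.9
PhCH₂–OPO(OH)₂ loses H₂PO₄⁻: pKₐ(H₃PO₄) ≈ 2.1
PhCH₂–OBz loses PhCOO⁻: pKₐ(C₆H₅COOH) ≈ 4.2
PhCH₂–OC₂H₅ loses CH₃CH₂O⁻: pKₐ(CH₃CH₂OH) ≈ 16

PhCH₂–N₂⁺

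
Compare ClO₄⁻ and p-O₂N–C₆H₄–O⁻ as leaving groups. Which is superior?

ClO₄⁻ is the better leaving group.
pKₐ(HClO₄) ≈ -10 versus pKₐ(p-nitrophenol) ≈ 7.2: ClO₄⁻ is the much weaker base.
Extremely weak base; rarely used for safety reasons.

ClO₄⁻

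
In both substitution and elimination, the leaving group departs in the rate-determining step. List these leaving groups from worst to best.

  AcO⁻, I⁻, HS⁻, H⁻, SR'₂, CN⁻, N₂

H⁻ < CN⁻ < HS⁻ < AcO⁻ < SR'₂ < I⁻ < N₂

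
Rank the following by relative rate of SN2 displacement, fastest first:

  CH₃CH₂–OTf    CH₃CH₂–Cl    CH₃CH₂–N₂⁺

CH₃CH₂–N₂⁺ > CH₃CH₂–OTf > CH₃CH₂–Cl

Identical carbon frameworks mean the comparison reduces to leaving-group quality.
Rank by basicity of the departing species: weakest base leaves most easily.
CH₃CH₂–N₂⁺ loses N₂: no meaningful conjugate acid; N₂ departs as an exceptionally stable neutral molecule
CH₃CH₂–OTf loses OTf⁻: pKₐ(CF₃SO₃H (triflic acid)) ≈ -14
CH₃CH₂–Cl loses Cl⁻: pKₐ(HCl) ≈ -7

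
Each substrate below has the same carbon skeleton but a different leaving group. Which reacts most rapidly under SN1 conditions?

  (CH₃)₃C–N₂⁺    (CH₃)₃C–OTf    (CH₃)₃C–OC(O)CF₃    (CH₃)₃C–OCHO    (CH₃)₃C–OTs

(CH₃)₃C–N₂⁺

With the same alkyl group throughout, only the leaving group differentiates the rates.
A good leaving group is a weak base: the lower the pKₐ of its conjugate acid, the more readily it departs.
(CH₃)₃C–N₂⁺ loses N₂: no meaningful conjugate acid; N₂ departs as an exceptionally stable neutral molecule
(CH₃)₃C–OTf loses OTf⁻: pKₐ(CF₃SO₃H (triflic acid)) ≈ -14
(CH₃)₃C–OTs loses OTs⁻: pKₐ(p-CH₃C₆H₄SO₃H (TsOH)) ≈ -2.8
(CH₃)₃C–OC(O)CF₃ loses CF₃COO⁻: pKₐ(CF₃COOH) ≈ 0.2
(CH₃)₃C–OCHO loses HCOO⁻: pKₐ(HCOOH) ≈ 3.8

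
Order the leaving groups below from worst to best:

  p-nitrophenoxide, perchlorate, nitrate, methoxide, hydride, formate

Leaving-group ability tracks the stability of the departed species; conjugate-acid pKₐ is the usual yardstick (lower pKₐ → better LG).
perchlorate: pKₐ(HClO₄) ≈ -10
nitrate: pKₐ(HNO₃) ≈ -1.3 — resonance-delocalised over three oxygens
formate: pKₐ(HCOOH) ≈ 3.8
p-nitrophenoxide: pKₐ(p-nitrophenol) ≈ 7.2 — nitro group delocalises the charge; the classic chromogenic LG
methoxide: pKₐ(CH₃OH) ≈ 15.5
hydride: pKₐ(H₂) ≈ 36
Listed from poorest to best leaving group as asked.

hydride < methoxide < p-nitrophenoxide < formate < nitrate < perchlorate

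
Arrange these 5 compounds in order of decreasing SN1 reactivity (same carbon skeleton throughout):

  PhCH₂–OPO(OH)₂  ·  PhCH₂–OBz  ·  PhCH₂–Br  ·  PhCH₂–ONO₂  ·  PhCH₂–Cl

Identical carbon frameworks mean the comparison reduces to leaving-group quality.
A good leaving group is a weak base: the lower the pKₐ of its conjugate acid, the more readily it departs.
PhCH₂–Br loses Br⁻: pKₐ(HBr) ≈ -9
PhCH₂–Cl loses Cl⁻: pKₐ(HCl) ≈ -7
PhCH₂–ONO₂ loses NO₃⁻: pKₐ(HNO₃) ≈ -1.3
PhCH₂–OPO(OH)₂ loses H₂PO₄⁻: pKₐ(H₃PO₄) ≈ 2.1
PhCH₂–OBz loses PhCOO⁻: pKₐ(C₆H₅COOH) ≈ 4.2

PhCH₂–Br > PhCH₂–Cl > PhCH₂–ONO₂ > PhCH₂–OPO(OH)₂ > PhCH₂–OBz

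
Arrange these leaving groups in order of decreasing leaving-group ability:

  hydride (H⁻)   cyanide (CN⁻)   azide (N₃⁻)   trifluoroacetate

Rank by basicity of the departing species: weakest base leaves most easily.
trifluoroacetate: pKₐ(CF₃COOH) ≈ 0.2 — strongly electron-withdrawing CF₃ stabilises the carboxylate
azide (N₃⁻): pKₐ(HN₃) ≈ 4.7 — linear, resonance-stabilised
cyanide (CN⁻): pKₐ(HCN) ≈ 9.2
hydride (H⁻): pKₐ(H₂) ≈ 36

trifluoroacetate > azide (N₃⁻) > cyanide (CN⁻) > hydride (H⁻)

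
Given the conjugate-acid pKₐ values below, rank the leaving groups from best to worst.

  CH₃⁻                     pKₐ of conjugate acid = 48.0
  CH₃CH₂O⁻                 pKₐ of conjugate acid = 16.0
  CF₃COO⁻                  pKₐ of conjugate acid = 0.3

CF₃COO⁻ > CH₃CH₂O⁻ > CH₃⁻

Lower conjugate-acid pKₐ ⇒ weaker base ⇒ better leaving group.
Sorting by the given values: CF₃COO⁻ (0.3), CH₃CH₂O⁻ (16.0), CH₃⁻ (48.0).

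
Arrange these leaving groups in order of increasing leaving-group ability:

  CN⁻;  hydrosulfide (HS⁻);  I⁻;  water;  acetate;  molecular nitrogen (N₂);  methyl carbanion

Leaving-group ability tracks the stability of the departed species; conjugate-acid pKₐ is the usual yardstick (lower pKₐ → better LG).
molecular nitrogen (N₂): no meaningful conjugate acid; N₂ departs as an exceptionally stable neutral molecule
I⁻: pKₐ(HI) ≈ -10 — large, highly polarisable; very weak base
water: pKₐ(H₃O⁺) ≈ -1.7
acetate: pKₐ(CH₃COOH) ≈ 4.8 — resonance-stabilised but still a weak base
hydrosulfide (HS⁻): pKₐ(H₂S) ≈ 7 — larger and more polarisable than the oxygen analogue
CN⁻: pKₐ(HCN) ≈ 9.2
methyl carbanion: pKₐ(CH₄) ≈ 48
The question asks for worst first, so the sequence is read in increasing leaving-group ability.

methyl carbanion < CN⁻ < hydrosulfide (HS⁻) < acetate < water < I⁻ < molecular nitrogen (N₂)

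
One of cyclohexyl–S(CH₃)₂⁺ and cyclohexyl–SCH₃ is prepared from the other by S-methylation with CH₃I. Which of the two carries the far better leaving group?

From cyclohexyl–SCH₃ the departing group would be RS⁻ (pKₐ(RSH (a thiol)) ≈ 10.5). Moderately basic; rarely leaves without activation.
From cyclohexyl–S(CH₃)₂⁺ the leaving group is SR'₂ (pKₐ(R'₂SH⁺) ≈ -7). Neutral; leaves from a sulfonium salt (R–SR'₂⁺).
S-methylation with CH₃I works by allowing neutral dimethyl sulfide, rather than methanethiolate, to depart, making cyclohexyl–S(CH₃)₂⁺ enormously more reactive.

cyclohexyl–S(CH₃)₂⁺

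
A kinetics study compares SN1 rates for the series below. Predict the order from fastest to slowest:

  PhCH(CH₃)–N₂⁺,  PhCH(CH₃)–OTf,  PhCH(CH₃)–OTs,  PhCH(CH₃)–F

With the same alkyl group throughout, only the leaving group differentiates the rates.
A good leaving group is a weak base: the lower the pKₐ of its conjugate acid, the more readily it departs.
PhCH(CH₃)–N₂⁺ loses N₂: no meaningful conjugate acid; N₂ departs as an exceptionally stable neutral molecule
PhCH(CH₃)–OTf loses OTf⁻: pKₐ(CF₃SO₃H (triflic acid)) ≈ -14
PhCH(CH₃)–OTs loses OTs⁻: pKₐ(p-CH₃C₆H₄SO₃H (TsOH)) ≈ -2.8
PhCH(CH₃)–F loses F⁻: pKₐ(HF) ≈ 3.2

PhCH(CH₃)–N₂⁺ > PhCH(CH₃)–OTf > PhCH(CH₃)–OTs > PhCH(CH₃)–F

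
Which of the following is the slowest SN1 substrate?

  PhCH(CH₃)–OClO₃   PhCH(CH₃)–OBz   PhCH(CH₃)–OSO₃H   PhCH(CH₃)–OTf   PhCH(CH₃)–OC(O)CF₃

Same R in every case — rank the leaving groups.
A good leaving group is a weak base: the lower the pKₐ of its conjugate acid, the more readily it departs.
PhCH(CH₃)–OTf loses OTf⁻: pKₐ(CF₃SO₃H (triflic acid)) ≈ -14
PhCH(CH₃)–OClO₃ loses ClO₄⁻: pKₐ(HClO₄) ≈ -10
PhCH(CH₃)–OSO₃H loses HSO₄⁻: pKₐ(H₂SO₄) ≈ -3
PhCH(CH₃)–OC(O)CF₃ loses CF₃COO⁻: pKₐ(CF₃COOH) ≈ 0.2
PhCH(CH₃)–OBz loses PhCOO⁻: pKₐ(C₆H₅COOH) ≈ 4.2

PhCH(CH₃)–OBz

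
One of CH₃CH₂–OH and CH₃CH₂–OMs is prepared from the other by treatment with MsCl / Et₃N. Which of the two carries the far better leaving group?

From CH₃CH₂–OH the departing group would be OH⁻ (pKₐ(H₂O) ≈ 15.7). Strong base; essentially never leaves without prior activation.
From CH₃CH₂–OMs the leaving group is OMs⁻ (pKₐ(CH₃SO₃H (MsOH)) ≈ -1.9). Resonance-delocalised alkanesulfonate.
Treatment with MsCl / Et₃N works by converting the hydroxyl into a mesylate, making CH₃CH₂–OMs enormously more reactive.

CH₃CH₂–OMs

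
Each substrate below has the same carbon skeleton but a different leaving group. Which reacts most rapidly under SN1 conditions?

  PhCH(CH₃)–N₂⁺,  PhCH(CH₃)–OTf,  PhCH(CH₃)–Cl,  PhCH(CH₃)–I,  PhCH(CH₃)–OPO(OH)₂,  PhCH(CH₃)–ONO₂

PhCH(CH₃)–N₂⁺

Identical carbon frameworks mean the comparison reduces to leaving-group quality.
The more stable X⁻ (or X) is on its own — i.e. the weaker a base it is — the better a leaving group it makes.
PhCH(CH₃)–N₂⁺ loses N₂: no meaningful conjugate acid; N₂ departs as an exceptionally stable neutral molecule
PhCH(CH₃)–OTf loses OTf⁻: pKₐ(CF₃SO₃H (triflic acid)) ≈ -14
PhCH(CH₃)–I loses I⁻: pKₐ(HI) ≈ -10
PhCH(CH₃)–Cl loses Cl⁻: pKₐ(HCl) ≈ -7
PhCH(CH₃)–ONO₂ loses NO₃⁻: pKₐ(HNO₃) ≈ -1.3
PhCH(CH₃)–OPO(OH)₂ loses H₂PO₄⁻: pKₐ(H₃PO₄) ≈ 2.1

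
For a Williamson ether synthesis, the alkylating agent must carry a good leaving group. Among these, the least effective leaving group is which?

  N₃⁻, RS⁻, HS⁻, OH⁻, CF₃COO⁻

OH⁻

CF₃COO⁻: pKₐ(CF₃COOH) ≈ 0.2
N₃⁻: pKₐ(HN₃) ≈ 4.7
HS⁻: pKₐ(H₂S) ≈ 7
RS⁻: pKₐ(RSH (a thiol)) ≈ 10.5
OH⁻: pKₐ(H₂O) ≈ 15.7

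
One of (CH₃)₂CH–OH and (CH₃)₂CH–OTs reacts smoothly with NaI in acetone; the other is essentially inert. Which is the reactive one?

From (CH₃)₂CH–OH the departing group would be OH⁻ (pKₐ(H₂O) ≈ 15.7). Strong base; essentially never leaves without prior activation.
From (CH₃)₂CH–OTs the leaving group is OTs⁻ (pKₐ(p-CH₃C₆H₄SO₃H (TsOH)) ≈ -2.8). Resonance-delocalised arenesulfonate.
(In practice (CH₃)₂CH–OTs is made from (CH₃)₂CH–OH by treatment with TsCl / pyridine, converting the hydroxyl into a tosylate.)

(CH₃)₂CH–OTs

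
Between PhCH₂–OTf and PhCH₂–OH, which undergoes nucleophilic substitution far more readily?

PhCH₂–OTf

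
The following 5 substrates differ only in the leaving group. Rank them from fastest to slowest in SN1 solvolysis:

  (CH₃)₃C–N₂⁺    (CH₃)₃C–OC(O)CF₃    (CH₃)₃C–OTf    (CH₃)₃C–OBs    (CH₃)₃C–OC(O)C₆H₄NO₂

Same R in every case — rank the leaving groups.
The more stable X⁻ (or X) is on its own — i.e. the weaker a base it is — the better a leaving group it makes.
(CH₃)₃C–N₂⁺ loses N₂: no meaningful conjugate acid; N₂ departs as an exceptionally stable neutral molecule
(CH₃)₃C–OTf loses OTf⁻: pKₐ(CF₃SO₃H (triflic acid)) ≈ -14
(CH₃)₃C–OBs loses OBs⁻: pKₐ(p-BrC₆H₄SO₃H) ≈ -2.8
(CH₃)₃C–OC(O)CF₃ loses CF₃COO⁻: pKₐ(CF₃COOH) ≈ 0.2
(CH₃)₃C–OC(O)C₆H₄NO₂ loses p-O₂N–C₆H₄–COO⁻: pKₐ(p-nitrobenzoic acid) ≈ 3.4

(CH₃)₃C–N₂⁺ > (CH₃)₃C–OTf > (CH₃)₃C–OBs > (CH₃)₃C–OC(O)CF₃ > (CH₃)₃C–OC(O)C₆H₄NO₂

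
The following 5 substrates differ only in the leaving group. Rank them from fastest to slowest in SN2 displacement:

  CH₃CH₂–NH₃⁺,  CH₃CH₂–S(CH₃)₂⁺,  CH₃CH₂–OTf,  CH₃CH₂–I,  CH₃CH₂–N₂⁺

CH₃CH₂–N₂⁺ > CH₃CH₂–OTf > CH₃CH₂–I > CH₃CH₂–S(CH₃)₂⁺ > CH₃CH₂–NH₃⁺

Same R in every case — rank the leaving groups.
Rank by basicity of the departing species: weakest base leaves most easily.
CH₃CH₂–N₂⁺ loses N₂: no meaningful conjugate acid; N₂ departs as an exceptionally stable neutral molecule
CH₃CH₂–OTf loses OTf⁻: pKₐ(CF₃SO₃H (triflic acid)) ≈ -14
CH₃CH₂–I loses I⁻: pKₐ(HI) ≈ -10
CH₃CH₂–S(CH₃)₂⁺ loses SR'₂: pKₐ(R'₂SH⁺) ≈ -7
CH₃CH₂–NH₃⁺ loses NH₃: pKₐ(NH₄⁺) ≈ 9.2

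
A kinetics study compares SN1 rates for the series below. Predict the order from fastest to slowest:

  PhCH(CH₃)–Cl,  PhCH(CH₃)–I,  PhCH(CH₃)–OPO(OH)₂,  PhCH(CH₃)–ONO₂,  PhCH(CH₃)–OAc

Identical carbon frameworks mean the comparison reduces to leaving-group quality.
A good leaving group is a weak base: the lower the pKₐ of its conjugate acid, the more readily it departs.
PhCH(CH₃)–I loses I⁻: pKₐ(HI) ≈ -10
PhCH(CH₃)–Cl loses Cl⁻: pKₐ(HCl) ≈ -7
PhCH(CH₃)–ONO₂ loses NO₃⁻: pKₐ(HNO₃) ≈ -1.3
PhCH(CH₃)–OPO(OH)₂ loses H₂PO₄⁻: pKₐ(H₃PO₄) ≈ 2.1
PhCH(CH₃)–OAc loses AcO⁻: pKₐ(CH₃COOH) ≈ 4.8

PhCH(CH₃)–I > PhCH(CH₃)–Cl > PhCH(CH₃)–ONO₂ > PhCH(CH₃)–OPO(OH)₂ > PhCH(CH₃)–OAc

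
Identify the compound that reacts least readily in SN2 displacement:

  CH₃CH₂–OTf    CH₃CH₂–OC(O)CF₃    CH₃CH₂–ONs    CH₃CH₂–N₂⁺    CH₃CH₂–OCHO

With the same alkyl group throughout, only the leaving group differentiates the rates.
Leaving-group ability tracks the stability of the departed species; conjugate-acid pKₐ is the usual yardstick (lower pKₐ → better LG).
CH₃CH₂–N₂⁺ loses N₂: no meaningful conjugate acid; N₂ departs as an exceptionally stable neutral molecule
CH₃CH₂–OTf loses OTf⁻: pKₐ(CF₃SO₃H (triflic acid)) ≈ -14
CH₃CH₂–ONs loses ONs⁻: pKₐ(p-O₂NC₆H₄SO₃H) ≈ -3.5
CH₃CH₂–OC(O)CF₃ loses CF₃COO⁻: pKₐ(CF₃COOH) ≈ 0.2
CH₃CH₂–OCHO loses HCOO⁻: pKₐ(HCOOH) ≈ 3.8

CH₃CH₂–OCHO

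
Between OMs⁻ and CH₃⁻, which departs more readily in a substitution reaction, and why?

OMs⁻

OMs⁻ is the better leaving group.
pKₐ(CH₃SO₃H (MsOH)) ≈ -1.9 versus pKₐ(CH₄) ≈ 48: OMs⁻ is the much weaker base.
Resonance-delocalised alkanesulfonate.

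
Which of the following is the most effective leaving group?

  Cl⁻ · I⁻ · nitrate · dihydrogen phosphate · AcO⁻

I⁻

Leaving-group ability tracks the stability of the departed species; conjugate-acid pKₐ is the usual yardstick (lower pKₐ → better LG).
I⁻: pKₐ(HI) ≈ -10
Cl⁻: pKₐ(HCl) ≈ -7
nitrate: pKₐ(HNO₃) ≈ -1.3
dihydrogen phosphate: pKₐ(H₃PO₄) ≈ 2.1
AcO⁻: pKₐ(CH₃COOH) ≈ 4.8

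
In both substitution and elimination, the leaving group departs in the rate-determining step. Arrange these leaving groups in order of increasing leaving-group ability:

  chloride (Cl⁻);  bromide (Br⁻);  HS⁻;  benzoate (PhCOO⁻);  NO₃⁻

A good leaving group is a weak base: the lower the pKₐ of its conjugate acid, the more readily it departs.
bromide (Br⁻): pKₐ(HBr) ≈ -9 — weak base; good leaving group
chloride (Cl⁻): pKₐ(HCl) ≈ -7 — moderately weak base
NO₃⁻: pKₐ(HNO₃) ≈ -1.3 — resonance-delocalised over three oxygens
benzoate (PhCOO⁻): pKₐ(C₆H₅COOH) ≈ 4.2 — aryl carboxylate
HS⁻: pKₐ(H₂S) ≈ 7
The question asks for worst first, so the sequence is read in increasing leaving-group ability.

HS⁻ < benzoate (PhCOO⁻) < NO₃⁻ < chloride (Cl⁻) < bromide (Br⁻)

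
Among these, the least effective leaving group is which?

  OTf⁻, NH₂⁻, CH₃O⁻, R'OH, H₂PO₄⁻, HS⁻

Rank by basicity of the departing species: weakest base leaves most easily.
OTf⁻: pKₐ(CF₃SO₃H (triflic acid)) ≈ -14
R'OH: pKₐ(R'OH₂⁺) ≈ -2.4
H₂PO₄⁻: pKₐ(H₃PO₄) ≈ 2.1
HS⁻: pKₐ(H₂S) ≈ 7
CH₃O⁻: pKₐ(CH₃OH) ≈ 15.5
NH₂⁻: pKₐ(NH₃) ≈ 38

NH₂⁻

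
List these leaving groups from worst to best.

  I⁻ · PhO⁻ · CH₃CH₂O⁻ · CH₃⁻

The more stable X⁻ (or X) is on its own — i.e. the weaker a base it is — the better a leaving group it makes.
I⁻: pKₐ(HI) ≈ -10
PhO⁻: pKₐ(C₆H₅OH (phenol)) ≈ 10
CH₃CH₂O⁻: pKₐ(CH₃CH₂OH) ≈ 16
CH₃⁻: pKₐ(CH₄) ≈ 48
The question asks for worst first, so the sequence is read in increasing leaving-group ability.

CH₃⁻ < CH₃CH₂O⁻ < PhO⁻ < I⁻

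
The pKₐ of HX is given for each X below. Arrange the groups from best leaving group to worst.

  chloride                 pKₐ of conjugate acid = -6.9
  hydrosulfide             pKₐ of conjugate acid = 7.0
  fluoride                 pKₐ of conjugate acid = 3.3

Lower conjugate-acid pKₐ ⇒ weaker base ⇒ better leaving group.
Sorting by the given values: chloride (-6.9), fluoride (3.3), hydrosulfide (7.0).

chloride > fluoride > hydrosulfide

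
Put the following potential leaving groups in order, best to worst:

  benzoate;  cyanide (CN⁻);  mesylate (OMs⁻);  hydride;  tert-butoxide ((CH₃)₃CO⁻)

mesylate (OMs⁻): pKₐ(CH₃SO₃H (MsOH)) ≈ -1.9
benzoate: pKₐ(C₆H₅COOH) ≈ 4.2 — aryl carboxylate
cyanide (CN⁻): pKₐ(HCN) ≈ 9.2 — sp carbon stabilises the charge somewhat, but still a poor LG
tert-butoxide ((CH₃)₃CO⁻): pKₐ(t-BuOH) ≈ 18 — bulky, strongly basic alkoxide
hydride: pKₐ(H₂) ≈ 36

mesylate (OMs⁻) > benzoate > cyanide (CN⁻) > tert-butoxide ((CH₃)₃CO⁻) > hydride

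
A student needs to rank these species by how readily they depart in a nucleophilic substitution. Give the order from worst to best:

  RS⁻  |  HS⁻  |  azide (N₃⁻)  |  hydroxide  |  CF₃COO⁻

hydroxide < RS⁻ < HS⁻ < azide (N₃⁻) < CF₃COO⁻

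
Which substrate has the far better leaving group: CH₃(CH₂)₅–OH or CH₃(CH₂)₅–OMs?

From CH₃(CH₂)₅–OH the departing group would be OH⁻ (pKₐ(H₂O) ≈ 15.7). Strong base; essentially never leaves without prior activation.
From CH₃(CH₂)₅–OMs the leaving group is OMs⁻ (pKₐ(CH₃SO₃H (MsOH)) ≈ -1.9). Resonance-delocalised alkanesulfonate.
(In practice CH₃(CH₂)₅–OMs is made from CH₃(CH₂)₅–OH by treatment with MsCl / Et₃N, converting the hydroxyl into a mesylate.)

CH₃(CH₂)₅–OMs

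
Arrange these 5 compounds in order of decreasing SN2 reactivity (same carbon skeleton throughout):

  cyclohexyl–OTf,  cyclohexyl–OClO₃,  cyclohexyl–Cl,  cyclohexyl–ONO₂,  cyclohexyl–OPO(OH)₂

Same R in every case — rank the leaving groups.
A good leaving group is a weak base: the lower the pKₐ of its conjugate acid, the more readily it departs.
cyclohexyl–OTf loses OTf⁻: pKₐ(CF₃SO₃H (triflic acid)) ≈ -14
cyclohexyl–OClO₃ loses ClO₄⁻: pKₐ(HClO₄) ≈ -10
cyclohexyl–Cl loses Cl⁻: pKₐ(HCl) ≈ -7
cyclohexyl–ONO₂ loses NO₃⁻: pKₐ(HNO₃) ≈ -1.3
cyclohexyl–OPO(OH)₂ loses H₂PO₄⁻: pKₐ(H₃PO₄) ≈ 2.1

cyclohexyl–OTf > cyclohexyl–OClO₃ > cyclohexyl–Cl > cyclohexyl–ONO₂ > cyclohexyl–OPO(OH)₂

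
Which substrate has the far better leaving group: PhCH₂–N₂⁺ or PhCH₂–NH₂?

From PhCH₂–NH₂ the departing group would be NH₂⁻ (pKₐ(NH₃) ≈ 38). Extremely strong base; never a leaving group.
From PhCH₂–N₂⁺ the leaving group is N₂ (no meaningful conjugate acid; N₂ departs as an exceptionally stable neutral molecule).
(In practice PhCH₂–N₂⁺ is made from PhCH₂–NH₂ by diazotisation (NaNO₂ / HCl, 0 °C), generating a diazonium salt that expels N₂.)

PhCH₂–N₂⁺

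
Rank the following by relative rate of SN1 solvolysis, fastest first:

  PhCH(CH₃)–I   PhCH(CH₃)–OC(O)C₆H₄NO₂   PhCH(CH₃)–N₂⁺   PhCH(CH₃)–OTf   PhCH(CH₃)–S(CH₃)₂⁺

PhCH(CH₃)–N₂⁺ > PhCH(CH₃)–OTf > PhCH(CH₃)–I > PhCH(CH₃)–S(CH₃)₂⁺ > PhCH(CH₃)–OC(O)C₆H₄NO₂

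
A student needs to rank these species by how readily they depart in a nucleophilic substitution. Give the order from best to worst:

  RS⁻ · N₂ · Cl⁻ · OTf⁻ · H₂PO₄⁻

Rank by basicity of the departing species: weakest base leaves most easily.
N₂: no meaningful conjugate acid; N₂ departs as an exceptionally stable neutral molecule
OTf⁻: pKₐ(CF₃SO₃H (triflic acid)) ≈ -14
Cl⁻: pKₐ(HCl) ≈ -7 — moderately weak base
H₂PO₄⁻: pKₐ(H₃PO₄) ≈ 2.1 — moderate base; biological leaving group after further activation
RS⁻: pKₐ(RSH (a thiol)) ≈ 10.5 — moderately basic; rarely leaves without activation

N₂ > OTf⁻ > Cl⁻ > H₂PO₄⁻ > RS⁻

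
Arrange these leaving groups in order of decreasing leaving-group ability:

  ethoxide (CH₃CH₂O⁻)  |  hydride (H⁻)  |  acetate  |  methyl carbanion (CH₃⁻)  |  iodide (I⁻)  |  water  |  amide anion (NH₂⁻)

Leaving-group ability tracks the stability of the departed species; conjugate-acid pKₐ is the usual yardstick (lower pKₐ → better LG).
iodide (I⁻): pKₐ(HI) ≈ -10 — large, highly polarisable; very weak base
water: pKₐ(H₃O⁺) ≈ -1.7 — neutral; leaves from a protonated alcohol (R–OH₂⁺)
acetate: pKₐ(CH₃COOH) ≈ 4.8 — resonance-stabilised but still a weak base
ethoxide (CH₃CH₂O⁻): pKₐ(CH₃CH₂OH) ≈ 16
hydride (H⁻): pKₐ(H₂) ≈ 36 — extremely strong base; leaves only in special hydride-transfer contexts
amide anion (NH₂⁻): pKₐ(NH₃) ≈ 38 — extremely strong base; never a leaving group
methyl carbanion (CH₃⁻): pKₐ(CH₄) ≈ 48

iodide (I⁻) > water > acetate > ethoxide (CH₃CH₂O⁻) > hydride (H⁻) > amide anion (NH₂⁻) > methyl carbanion (CH₃⁻)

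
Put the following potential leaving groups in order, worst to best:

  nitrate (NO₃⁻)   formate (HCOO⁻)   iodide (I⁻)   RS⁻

Rank by basicity of the departing species: weakest base leaves most easily.
iodide (I⁻): pKₐ(HI) ≈ -10 — large, highly polarisable; very weak base
nitrate (NO₃⁻): pKₐ(HNO₃) ≈ -1.3 — resonance-delocalised over three oxygens
formate (HCOO⁻): pKₐ(HCOOH) ≈ 3.8 — resonance-stabilised carboxylate
RS⁻: pKₐ(RSH (a thiol)) ≈ 10.5 — moderately basic; rarely leaves without activation
Reversing gives the worst-to-best order requested.

RS⁻ < formate (HCOO⁻) < nitrate (NO₃⁻) < iodide (I⁻)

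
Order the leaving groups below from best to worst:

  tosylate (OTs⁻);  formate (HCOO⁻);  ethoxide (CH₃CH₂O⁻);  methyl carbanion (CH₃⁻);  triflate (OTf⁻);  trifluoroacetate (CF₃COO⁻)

Leaving-group ability tracks the stability of the departed species; conjugate-acid pKₐ is the usual yardstick (lower pKₐ → better LG).
triflate (OTf⁻): pKₐ(CF₃SO₃H (triflic acid)) ≈ -14 — charge spread over three oxygens and a CF₃ group; the premier leaving group in synthesis
tosylate (OTs⁻): pKₐ(p-CH₃C₆H₄SO₃H (TsOH)) ≈ -2.8 — resonance-delocalised arenesulfonate
trifluoroacetate (CF₃COO⁻): pKₐ(CF₃COOH) ≈ 0.2
formate (HCOO⁻): pKₐ(HCOOH) ≈ 3.8 — resonance-stabilised carboxylate
ethoxide (CH₃CH₂O⁻): pKₐ(CH₃CH₂OH) ≈ 16
methyl carbanion (CH₃⁻): pKₐ(CH₄) ≈ 48 — unstabilised carbanion; the worst conceivable leaving group

triflate (OTf⁻) > tosylate (OTs⁻) > trifluoroacetate (CF₃COO⁻) > formate (HCOO⁻) > ethoxide (CH₃CH₂O⁻) > methyl carbanion (CH₃⁻)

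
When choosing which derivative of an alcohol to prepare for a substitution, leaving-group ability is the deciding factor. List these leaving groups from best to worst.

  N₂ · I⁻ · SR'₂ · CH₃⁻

Leaving-group ability tracks the stability of the departed species; conjugate-acid pKₐ is the usual yardstick (lower pKₐ → better LG).
N₂: no meaningful conjugate acid; N₂ departs as an exceptionally stable neutral molecule
I⁻: pKₐ(HI) ≈ -10
SR'₂: pKₐ(R'₂SH⁺) ≈ -7
CH₃⁻: pKₐ(CH₄) ≈ 48

N₂ > I⁻ > SR'₂ > CH₃⁻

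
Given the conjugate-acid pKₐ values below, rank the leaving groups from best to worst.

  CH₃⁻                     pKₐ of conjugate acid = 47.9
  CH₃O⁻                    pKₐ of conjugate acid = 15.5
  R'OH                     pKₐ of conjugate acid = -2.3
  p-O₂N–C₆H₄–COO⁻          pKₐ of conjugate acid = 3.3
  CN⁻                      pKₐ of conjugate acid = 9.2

R'OH > p-O₂N–C₆H₄–COO⁻ > CN⁻ > CH₃O⁻ > CH₃⁻

Lower conjugate-acid pKₐ ⇒ weaker base ⇒ better leaving group.
Sorting by the given values: R'OH (-2.3), p-O₂N–C₆H₄–COO⁻ (3.3), CN⁻ (9.2), CH₃O⁻ (15.5), CH₃⁻ (47.9).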